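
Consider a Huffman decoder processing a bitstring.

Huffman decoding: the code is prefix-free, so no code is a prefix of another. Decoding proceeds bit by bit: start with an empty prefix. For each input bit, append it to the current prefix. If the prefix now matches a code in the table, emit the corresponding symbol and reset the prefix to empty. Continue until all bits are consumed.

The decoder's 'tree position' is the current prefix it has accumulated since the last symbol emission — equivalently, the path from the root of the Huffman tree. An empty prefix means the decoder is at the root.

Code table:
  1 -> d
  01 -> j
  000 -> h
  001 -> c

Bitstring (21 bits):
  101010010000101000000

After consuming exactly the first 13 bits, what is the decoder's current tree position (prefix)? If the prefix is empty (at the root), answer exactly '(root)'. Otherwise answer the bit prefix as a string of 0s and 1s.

Answer: (root)

Derivation:
Bit 0: prefix='1' -> emit 'd', reset
Bit 1: prefix='0' (no match yet)
Bit 2: prefix='01' -> emit 'j', reset
Bit 3: prefix='0' (no match yet)
Bit 4: prefix='01' -> emit 'j', reset
Bit 5: prefix='0' (no match yet)
Bit 6: prefix='00' (no match yet)
Bit 7: prefix='001' -> emit 'c', reset
Bit 8: prefix='0' (no match yet)
Bit 9: prefix='00' (no match yet)
Bit 10: prefix='000' -> emit 'h', reset
Bit 11: prefix='0' (no match yet)
Bit 12: prefix='01' -> emit 'j', reset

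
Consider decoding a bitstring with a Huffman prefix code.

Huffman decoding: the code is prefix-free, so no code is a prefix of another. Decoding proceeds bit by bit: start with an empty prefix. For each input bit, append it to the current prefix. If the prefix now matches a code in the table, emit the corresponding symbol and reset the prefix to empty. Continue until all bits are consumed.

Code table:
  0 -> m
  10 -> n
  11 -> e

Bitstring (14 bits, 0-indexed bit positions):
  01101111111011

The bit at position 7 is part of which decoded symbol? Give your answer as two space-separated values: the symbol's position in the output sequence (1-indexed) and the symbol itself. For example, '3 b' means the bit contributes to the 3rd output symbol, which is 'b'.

Bit 0: prefix='0' -> emit 'm', reset
Bit 1: prefix='1' (no match yet)
Bit 2: prefix='11' -> emit 'e', reset
Bit 3: prefix='0' -> emit 'm', reset
Bit 4: prefix='1' (no match yet)
Bit 5: prefix='11' -> emit 'e', reset
Bit 6: prefix='1' (no match yet)
Bit 7: prefix='11' -> emit 'e', reset
Bit 8: prefix='1' (no match yet)
Bit 9: prefix='11' -> emit 'e', reset
Bit 10: prefix='1' (no match yet)
Bit 11: prefix='10' -> emit 'n', reset

Answer: 5 e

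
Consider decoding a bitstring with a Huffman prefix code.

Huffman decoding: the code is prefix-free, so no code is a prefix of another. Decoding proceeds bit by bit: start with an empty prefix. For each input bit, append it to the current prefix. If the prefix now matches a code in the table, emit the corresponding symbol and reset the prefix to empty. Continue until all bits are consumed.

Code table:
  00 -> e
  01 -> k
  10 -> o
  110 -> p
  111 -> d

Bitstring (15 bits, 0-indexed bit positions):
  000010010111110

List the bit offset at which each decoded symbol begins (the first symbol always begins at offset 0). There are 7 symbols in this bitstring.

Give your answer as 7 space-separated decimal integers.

Answer: 0 2 4 6 8 10 13

Derivation:
Bit 0: prefix='0' (no match yet)
Bit 1: prefix='00' -> emit 'e', reset
Bit 2: prefix='0' (no match yet)
Bit 3: prefix='00' -> emit 'e', reset
Bit 4: prefix='1' (no match yet)
Bit 5: prefix='10' -> emit 'o', reset
Bit 6: prefix='0' (no match yet)
Bit 7: prefix='01' -> emit 'k', reset
Bit 8: prefix='0' (no match yet)
Bit 9: prefix='01' -> emit 'k', reset
Bit 10: prefix='1' (no match yet)
Bit 11: prefix='11' (no match yet)
Bit 12: prefix='111' -> emit 'd', reset
Bit 13: prefix='1' (no match yet)
Bit 14: prefix='10' -> emit 'o', reset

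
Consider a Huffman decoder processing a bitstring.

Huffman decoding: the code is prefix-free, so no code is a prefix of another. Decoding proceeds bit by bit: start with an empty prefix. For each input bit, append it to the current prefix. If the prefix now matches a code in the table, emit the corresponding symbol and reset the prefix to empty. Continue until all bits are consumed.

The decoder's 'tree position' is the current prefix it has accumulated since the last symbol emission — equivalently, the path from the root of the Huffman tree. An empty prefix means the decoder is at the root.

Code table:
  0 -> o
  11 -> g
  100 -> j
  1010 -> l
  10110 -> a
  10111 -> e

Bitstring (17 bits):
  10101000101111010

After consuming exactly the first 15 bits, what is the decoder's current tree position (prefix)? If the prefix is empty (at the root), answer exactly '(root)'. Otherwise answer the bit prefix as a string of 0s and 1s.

Bit 0: prefix='1' (no match yet)
Bit 1: prefix='10' (no match yet)
Bit 2: prefix='101' (no match yet)
Bit 3: prefix='1010' -> emit 'l', reset
Bit 4: prefix='1' (no match yet)
Bit 5: prefix='10' (no match yet)
Bit 6: prefix='100' -> emit 'j', reset
Bit 7: prefix='0' -> emit 'o', reset
Bit 8: prefix='1' (no match yet)
Bit 9: prefix='10' (no match yet)
Bit 10: prefix='101' (no match yet)
Bit 11: prefix='1011' (no match yet)
Bit 12: prefix='10111' -> emit 'e', reset
Bit 13: prefix='1' (no match yet)
Bit 14: prefix='10' (no match yet)

Answer: 10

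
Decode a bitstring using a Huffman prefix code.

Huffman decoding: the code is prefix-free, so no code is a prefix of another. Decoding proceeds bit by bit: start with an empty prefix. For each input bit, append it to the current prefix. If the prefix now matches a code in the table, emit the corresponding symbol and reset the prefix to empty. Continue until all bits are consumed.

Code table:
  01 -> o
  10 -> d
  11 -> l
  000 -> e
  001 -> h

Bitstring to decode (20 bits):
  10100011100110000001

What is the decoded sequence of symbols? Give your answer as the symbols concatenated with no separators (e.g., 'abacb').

Bit 0: prefix='1' (no match yet)
Bit 1: prefix='10' -> emit 'd', reset
Bit 2: prefix='1' (no match yet)
Bit 3: prefix='10' -> emit 'd', reset
Bit 4: prefix='0' (no match yet)
Bit 5: prefix='00' (no match yet)
Bit 6: prefix='001' -> emit 'h', reset
Bit 7: prefix='1' (no match yet)
Bit 8: prefix='11' -> emit 'l', reset
Bit 9: prefix='0' (no match yet)
Bit 10: prefix='00' (no match yet)
Bit 11: prefix='001' -> emit 'h', reset
Bit 12: prefix='1' (no match yet)
Bit 13: prefix='10' -> emit 'd', reset
Bit 14: prefix='0' (no match yet)
Bit 15: prefix='00' (no match yet)
Bit 16: prefix='000' -> emit 'e', reset
Bit 17: prefix='0' (no match yet)
Bit 18: prefix='00' (no match yet)
Bit 19: prefix='001' -> emit 'h', reset

Answer: ddhlhdeh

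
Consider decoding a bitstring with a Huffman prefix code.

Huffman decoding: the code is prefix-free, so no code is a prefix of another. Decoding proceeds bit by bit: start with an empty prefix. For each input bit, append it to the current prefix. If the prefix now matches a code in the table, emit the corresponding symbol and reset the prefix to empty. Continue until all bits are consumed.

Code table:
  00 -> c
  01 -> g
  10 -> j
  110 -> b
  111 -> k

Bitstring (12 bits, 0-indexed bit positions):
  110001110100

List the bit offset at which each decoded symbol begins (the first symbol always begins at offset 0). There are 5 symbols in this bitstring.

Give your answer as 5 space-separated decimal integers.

Bit 0: prefix='1' (no match yet)
Bit 1: prefix='11' (no match yet)
Bit 2: prefix='110' -> emit 'b', reset
Bit 3: prefix='0' (no match yet)
Bit 4: prefix='00' -> emit 'c', reset
Bit 5: prefix='1' (no match yet)
Bit 6: prefix='11' (no match yet)
Bit 7: prefix='111' -> emit 'k', reset
Bit 8: prefix='0' (no match yet)
Bit 9: prefix='01' -> emit 'g', reset
Bit 10: prefix='0' (no match yet)
Bit 11: prefix='00' -> emit 'c', reset

Answer: 0 3 5 8 10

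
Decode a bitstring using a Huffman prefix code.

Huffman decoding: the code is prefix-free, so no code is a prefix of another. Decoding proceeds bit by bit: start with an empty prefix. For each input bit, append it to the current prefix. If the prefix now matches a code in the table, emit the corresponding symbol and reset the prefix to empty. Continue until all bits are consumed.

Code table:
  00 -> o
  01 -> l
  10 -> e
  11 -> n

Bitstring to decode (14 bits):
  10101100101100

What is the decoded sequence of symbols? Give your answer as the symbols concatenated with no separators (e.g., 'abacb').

Bit 0: prefix='1' (no match yet)
Bit 1: prefix='10' -> emit 'e', reset
Bit 2: prefix='1' (no match yet)
Bit 3: prefix='10' -> emit 'e', reset
Bit 4: prefix='1' (no match yet)
Bit 5: prefix='11' -> emit 'n', reset
Bit 6: prefix='0' (no match yet)
Bit 7: prefix='00' -> emit 'o', reset
Bit 8: prefix='1' (no match yet)
Bit 9: prefix='10' -> emit 'e', reset
Bit 10: prefix='1' (no match yet)
Bit 11: prefix='11' -> emit 'n', reset
Bit 12: prefix='0' (no match yet)
Bit 13: prefix='00' -> emit 'o', reset

Answer: eenoeno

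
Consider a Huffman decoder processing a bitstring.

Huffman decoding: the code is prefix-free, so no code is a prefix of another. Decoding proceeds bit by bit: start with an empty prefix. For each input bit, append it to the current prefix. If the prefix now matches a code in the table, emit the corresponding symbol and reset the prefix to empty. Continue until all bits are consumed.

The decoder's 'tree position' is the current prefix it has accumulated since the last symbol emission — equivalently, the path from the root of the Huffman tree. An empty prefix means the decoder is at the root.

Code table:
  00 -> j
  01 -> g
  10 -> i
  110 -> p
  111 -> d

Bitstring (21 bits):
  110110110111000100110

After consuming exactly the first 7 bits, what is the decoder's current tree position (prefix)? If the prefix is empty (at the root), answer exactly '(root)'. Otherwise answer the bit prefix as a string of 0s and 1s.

Answer: 1

Derivation:
Bit 0: prefix='1' (no match yet)
Bit 1: prefix='11' (no match yet)
Bit 2: prefix='110' -> emit 'p', reset
Bit 3: prefix='1' (no match yet)
Bit 4: prefix='11' (no match yet)
Bit 5: prefix='110' -> emit 'p', reset
Bit 6: prefix='1' (no match yet)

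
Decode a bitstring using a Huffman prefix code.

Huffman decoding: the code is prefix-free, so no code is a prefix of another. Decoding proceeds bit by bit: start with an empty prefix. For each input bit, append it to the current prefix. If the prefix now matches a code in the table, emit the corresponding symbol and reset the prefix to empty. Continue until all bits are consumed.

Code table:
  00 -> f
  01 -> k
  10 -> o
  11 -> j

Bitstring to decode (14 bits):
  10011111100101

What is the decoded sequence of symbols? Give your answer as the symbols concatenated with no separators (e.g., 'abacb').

Bit 0: prefix='1' (no match yet)
Bit 1: prefix='10' -> emit 'o', reset
Bit 2: prefix='0' (no match yet)
Bit 3: prefix='01' -> emit 'k', reset
Bit 4: prefix='1' (no match yet)
Bit 5: prefix='11' -> emit 'j', reset
Bit 6: prefix='1' (no match yet)
Bit 7: prefix='11' -> emit 'j', reset
Bit 8: prefix='1' (no match yet)
Bit 9: prefix='10' -> emit 'o', reset
Bit 10: prefix='0' (no match yet)
Bit 11: prefix='01' -> emit 'k', reset
Bit 12: prefix='0' (no match yet)
Bit 13: prefix='01' -> emit 'k', reset

Answer: okjjokk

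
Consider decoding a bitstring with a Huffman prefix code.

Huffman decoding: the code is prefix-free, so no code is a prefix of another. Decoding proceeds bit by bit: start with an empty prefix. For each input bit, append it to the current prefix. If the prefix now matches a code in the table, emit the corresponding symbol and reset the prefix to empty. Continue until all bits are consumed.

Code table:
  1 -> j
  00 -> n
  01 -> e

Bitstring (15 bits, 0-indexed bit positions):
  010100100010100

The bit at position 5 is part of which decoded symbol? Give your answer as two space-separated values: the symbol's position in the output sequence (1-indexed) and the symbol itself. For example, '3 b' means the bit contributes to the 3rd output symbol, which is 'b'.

Bit 0: prefix='0' (no match yet)
Bit 1: prefix='01' -> emit 'e', reset
Bit 2: prefix='0' (no match yet)
Bit 3: prefix='01' -> emit 'e', reset
Bit 4: prefix='0' (no match yet)
Bit 5: prefix='00' -> emit 'n', reset
Bit 6: prefix='1' -> emit 'j', reset
Bit 7: prefix='0' (no match yet)
Bit 8: prefix='00' -> emit 'n', reset
Bit 9: prefix='0' (no match yet)

Answer: 3 n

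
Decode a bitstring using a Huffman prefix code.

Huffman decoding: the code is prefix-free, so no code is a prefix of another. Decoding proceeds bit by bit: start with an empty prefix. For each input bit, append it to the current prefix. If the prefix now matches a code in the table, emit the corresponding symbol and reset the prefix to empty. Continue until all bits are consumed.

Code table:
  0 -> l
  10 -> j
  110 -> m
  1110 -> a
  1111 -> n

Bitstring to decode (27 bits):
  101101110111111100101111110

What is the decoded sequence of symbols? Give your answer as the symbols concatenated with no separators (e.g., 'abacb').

Answer: jmanaljnm

Derivation:
Bit 0: prefix='1' (no match yet)
Bit 1: prefix='10' -> emit 'j', reset
Bit 2: prefix='1' (no match yet)
Bit 3: prefix='11' (no match yet)
Bit 4: prefix='110' -> emit 'm', reset
Bit 5: prefix='1' (no match yet)
Bit 6: prefix='11' (no match yet)
Bit 7: prefix='111' (no match yet)
Bit 8: prefix='1110' -> emit 'a', reset
Bit 9: prefix='1' (no match yet)
Bit 10: prefix='11' (no match yet)
Bit 11: prefix='111' (no match yet)
Bit 12: prefix='1111' -> emit 'n', reset
Bit 13: prefix='1' (no match yet)
Bit 14: prefix='11' (no match yet)
Bit 15: prefix='111' (no match yet)
Bit 16: prefix='1110' -> emit 'a', reset
Bit 17: prefix='0' -> emit 'l', reset
Bit 18: prefix='1' (no match yet)
Bit 19: prefix='10' -> emit 'j', reset
Bit 20: prefix='1' (no match yet)
Bit 21: prefix='11' (no match yet)
Bit 22: prefix='111' (no match yet)
Bit 23: prefix='1111' -> emit 'n', reset
Bit 24: prefix='1' (no match yet)
Bit 25: prefix='11' (no match yet)
Bit 26: prefix='110' -> emit 'm', reset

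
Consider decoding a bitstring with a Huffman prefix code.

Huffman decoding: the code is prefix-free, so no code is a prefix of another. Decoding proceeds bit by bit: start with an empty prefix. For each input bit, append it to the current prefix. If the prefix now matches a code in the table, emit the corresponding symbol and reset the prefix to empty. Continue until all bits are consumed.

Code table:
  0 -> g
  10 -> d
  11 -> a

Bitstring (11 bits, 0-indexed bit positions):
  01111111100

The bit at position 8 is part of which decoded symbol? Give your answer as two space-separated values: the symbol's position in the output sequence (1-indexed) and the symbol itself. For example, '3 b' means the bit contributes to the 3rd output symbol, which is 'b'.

Bit 0: prefix='0' -> emit 'g', reset
Bit 1: prefix='1' (no match yet)
Bit 2: prefix='11' -> emit 'a', reset
Bit 3: prefix='1' (no match yet)
Bit 4: prefix='11' -> emit 'a', reset
Bit 5: prefix='1' (no match yet)
Bit 6: prefix='11' -> emit 'a', reset
Bit 7: prefix='1' (no match yet)
Bit 8: prefix='11' -> emit 'a', reset
Bit 9: prefix='0' -> emit 'g', reset
Bit 10: prefix='0' -> emit 'g', reset

Answer: 5 a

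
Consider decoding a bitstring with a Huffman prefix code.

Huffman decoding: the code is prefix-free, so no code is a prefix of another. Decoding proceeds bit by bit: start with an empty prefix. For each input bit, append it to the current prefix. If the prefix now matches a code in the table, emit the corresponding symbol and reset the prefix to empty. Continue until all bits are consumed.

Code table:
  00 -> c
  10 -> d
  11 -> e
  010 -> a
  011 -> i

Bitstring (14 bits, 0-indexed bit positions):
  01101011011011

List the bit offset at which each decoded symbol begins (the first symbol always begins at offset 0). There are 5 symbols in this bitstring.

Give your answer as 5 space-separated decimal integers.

Bit 0: prefix='0' (no match yet)
Bit 1: prefix='01' (no match yet)
Bit 2: prefix='011' -> emit 'i', reset
Bit 3: prefix='0' (no match yet)
Bit 4: prefix='01' (no match yet)
Bit 5: prefix='010' -> emit 'a', reset
Bit 6: prefix='1' (no match yet)
Bit 7: prefix='11' -> emit 'e', reset
Bit 8: prefix='0' (no match yet)
Bit 9: prefix='01' (no match yet)
Bit 10: prefix='011' -> emit 'i', reset
Bit 11: prefix='0' (no match yet)
Bit 12: prefix='01' (no match yet)
Bit 13: prefix='011' -> emit 'i', reset

Answer: 0 3 6 8 11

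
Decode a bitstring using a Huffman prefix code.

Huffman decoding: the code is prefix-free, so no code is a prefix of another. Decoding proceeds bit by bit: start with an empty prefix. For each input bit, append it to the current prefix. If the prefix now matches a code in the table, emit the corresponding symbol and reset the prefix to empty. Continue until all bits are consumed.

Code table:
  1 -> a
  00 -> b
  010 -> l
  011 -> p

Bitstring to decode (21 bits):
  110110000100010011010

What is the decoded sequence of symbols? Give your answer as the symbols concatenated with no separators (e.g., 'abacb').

Answer: aapbbablpl

Derivation:
Bit 0: prefix='1' -> emit 'a', reset
Bit 1: prefix='1' -> emit 'a', reset
Bit 2: prefix='0' (no match yet)
Bit 3: prefix='01' (no match yet)
Bit 4: prefix='011' -> emit 'p', reset
Bit 5: prefix='0' (no match yet)
Bit 6: prefix='00' -> emit 'b', reset
Bit 7: prefix='0' (no match yet)
Bit 8: prefix='00' -> emit 'b', reset
Bit 9: prefix='1' -> emit 'a', reset
Bit 10: prefix='0' (no match yet)
Bit 11: prefix='00' -> emit 'b', reset
Bit 12: prefix='0' (no match yet)
Bit 13: prefix='01' (no match yet)
Bit 14: prefix='010' -> emit 'l', reset
Bit 15: prefix='0' (no match yet)
Bit 16: prefix='01' (no match yet)
Bit 17: prefix='011' -> emit 'p', reset
Bit 18: prefix='0' (no match yet)
Bit 19: prefix='01' (no match yet)
Bit 20: prefix='010' -> emit 'l', reset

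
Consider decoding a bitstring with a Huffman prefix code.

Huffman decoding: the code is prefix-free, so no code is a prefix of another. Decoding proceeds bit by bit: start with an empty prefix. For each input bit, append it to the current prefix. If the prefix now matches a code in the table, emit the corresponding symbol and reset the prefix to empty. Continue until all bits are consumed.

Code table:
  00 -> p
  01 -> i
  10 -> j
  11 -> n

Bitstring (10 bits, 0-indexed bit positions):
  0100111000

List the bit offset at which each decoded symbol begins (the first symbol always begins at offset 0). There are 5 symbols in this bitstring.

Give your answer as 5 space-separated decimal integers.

Answer: 0 2 4 6 8

Derivation:
Bit 0: prefix='0' (no match yet)
Bit 1: prefix='01' -> emit 'i', reset
Bit 2: prefix='0' (no match yet)
Bit 3: prefix='00' -> emit 'p', reset
Bit 4: prefix='1' (no match yet)
Bit 5: prefix='11' -> emit 'n', reset
Bit 6: prefix='1' (no match yet)
Bit 7: prefix='10' -> emit 'j', reset
Bit 8: prefix='0' (no match yet)
Bit 9: prefix='00' -> emit 'p', reset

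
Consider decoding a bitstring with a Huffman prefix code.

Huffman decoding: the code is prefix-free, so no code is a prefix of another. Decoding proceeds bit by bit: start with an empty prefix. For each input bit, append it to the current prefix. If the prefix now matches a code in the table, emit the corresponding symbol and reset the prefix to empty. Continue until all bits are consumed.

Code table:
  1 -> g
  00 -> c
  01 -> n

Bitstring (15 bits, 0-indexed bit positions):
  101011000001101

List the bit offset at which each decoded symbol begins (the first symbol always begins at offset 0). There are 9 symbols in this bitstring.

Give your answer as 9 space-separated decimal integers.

Bit 0: prefix='1' -> emit 'g', reset
Bit 1: prefix='0' (no match yet)
Bit 2: prefix='01' -> emit 'n', reset
Bit 3: prefix='0' (no match yet)
Bit 4: prefix='01' -> emit 'n', reset
Bit 5: prefix='1' -> emit 'g', reset
Bit 6: prefix='0' (no match yet)
Bit 7: prefix='00' -> emit 'c', reset
Bit 8: prefix='0' (no match yet)
Bit 9: prefix='00' -> emit 'c', reset
Bit 10: prefix='0' (no match yet)
Bit 11: prefix='01' -> emit 'n', reset
Bit 12: prefix='1' -> emit 'g', reset
Bit 13: prefix='0' (no match yet)
Bit 14: prefix='01' -> emit 'n', reset

Answer: 0 1 3 5 6 8 10 12 13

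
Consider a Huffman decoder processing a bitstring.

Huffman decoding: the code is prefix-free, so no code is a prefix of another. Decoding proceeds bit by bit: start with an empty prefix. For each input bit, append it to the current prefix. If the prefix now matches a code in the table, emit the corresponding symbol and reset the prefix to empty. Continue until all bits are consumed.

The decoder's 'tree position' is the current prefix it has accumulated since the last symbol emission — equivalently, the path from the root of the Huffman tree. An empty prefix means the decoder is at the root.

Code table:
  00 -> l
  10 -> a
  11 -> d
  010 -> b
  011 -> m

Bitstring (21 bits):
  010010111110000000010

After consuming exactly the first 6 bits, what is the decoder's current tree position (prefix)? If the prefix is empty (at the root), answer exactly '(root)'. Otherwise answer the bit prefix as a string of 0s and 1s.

Answer: (root)

Derivation:
Bit 0: prefix='0' (no match yet)
Bit 1: prefix='01' (no match yet)
Bit 2: prefix='010' -> emit 'b', reset
Bit 3: prefix='0' (no match yet)
Bit 4: prefix='01' (no match yet)
Bit 5: prefix='010' -> emit 'b', reset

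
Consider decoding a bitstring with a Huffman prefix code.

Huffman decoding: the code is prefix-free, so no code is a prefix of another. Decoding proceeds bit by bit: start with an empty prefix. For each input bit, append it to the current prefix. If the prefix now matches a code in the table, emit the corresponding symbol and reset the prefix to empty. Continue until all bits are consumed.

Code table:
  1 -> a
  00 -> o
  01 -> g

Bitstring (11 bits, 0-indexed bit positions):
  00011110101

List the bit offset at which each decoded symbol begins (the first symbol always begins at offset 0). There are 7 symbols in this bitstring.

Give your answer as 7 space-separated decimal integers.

Answer: 0 2 4 5 6 7 9

Derivation:
Bit 0: prefix='0' (no match yet)
Bit 1: prefix='00' -> emit 'o', reset
Bit 2: prefix='0' (no match yet)
Bit 3: prefix='01' -> emit 'g', reset
Bit 4: prefix='1' -> emit 'a', reset
Bit 5: prefix='1' -> emit 'a', reset
Bit 6: prefix='1' -> emit 'a', reset
Bit 7: prefix='0' (no match yet)
Bit 8: prefix='01' -> emit 'g', reset
Bit 9: prefix='0' (no match yet)
Bit 10: prefix='01' -> emit 'g', reset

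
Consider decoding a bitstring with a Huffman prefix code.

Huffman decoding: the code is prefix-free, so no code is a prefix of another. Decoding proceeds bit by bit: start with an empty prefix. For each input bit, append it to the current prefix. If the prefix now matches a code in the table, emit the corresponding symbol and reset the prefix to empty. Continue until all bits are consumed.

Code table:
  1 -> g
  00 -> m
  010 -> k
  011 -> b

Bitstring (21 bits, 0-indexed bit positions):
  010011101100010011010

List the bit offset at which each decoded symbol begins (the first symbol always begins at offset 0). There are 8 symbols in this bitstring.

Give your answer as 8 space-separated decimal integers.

Answer: 0 3 6 7 10 12 15 18

Derivation:
Bit 0: prefix='0' (no match yet)
Bit 1: prefix='01' (no match yet)
Bit 2: prefix='010' -> emit 'k', reset
Bit 3: prefix='0' (no match yet)
Bit 4: prefix='01' (no match yet)
Bit 5: prefix='011' -> emit 'b', reset
Bit 6: prefix='1' -> emit 'g', reset
Bit 7: prefix='0' (no match yet)
Bit 8: prefix='01' (no match yet)
Bit 9: prefix='011' -> emit 'b', reset
Bit 10: prefix='0' (no match yet)
Bit 11: prefix='00' -> emit 'm', reset
Bit 12: prefix='0' (no match yet)
Bit 13: prefix='01' (no match yet)
Bit 14: prefix='010' -> emit 'k', reset
Bit 15: prefix='0' (no match yet)
Bit 16: prefix='01' (no match yet)
Bit 17: prefix='011' -> emit 'b', reset
Bit 18: prefix='0' (no match yet)
Bit 19: prefix='01' (no match yet)
Bit 20: prefix='010' -> emit 'k', reset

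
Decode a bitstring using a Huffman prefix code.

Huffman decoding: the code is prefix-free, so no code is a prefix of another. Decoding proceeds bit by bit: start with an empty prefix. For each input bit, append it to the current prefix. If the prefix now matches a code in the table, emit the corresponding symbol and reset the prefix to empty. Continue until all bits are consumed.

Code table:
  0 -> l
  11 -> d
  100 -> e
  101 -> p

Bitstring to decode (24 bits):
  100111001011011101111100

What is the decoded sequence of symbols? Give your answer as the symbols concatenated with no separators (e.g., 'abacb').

Bit 0: prefix='1' (no match yet)
Bit 1: prefix='10' (no match yet)
Bit 2: prefix='100' -> emit 'e', reset
Bit 3: prefix='1' (no match yet)
Bit 4: prefix='11' -> emit 'd', reset
Bit 5: prefix='1' (no match yet)
Bit 6: prefix='10' (no match yet)
Bit 7: prefix='100' -> emit 'e', reset
Bit 8: prefix='1' (no match yet)
Bit 9: prefix='10' (no match yet)
Bit 10: prefix='101' -> emit 'p', reset
Bit 11: prefix='1' (no match yet)
Bit 12: prefix='10' (no match yet)
Bit 13: prefix='101' -> emit 'p', reset
Bit 14: prefix='1' (no match yet)
Bit 15: prefix='11' -> emit 'd', reset
Bit 16: prefix='0' -> emit 'l', reset
Bit 17: prefix='1' (no match yet)
Bit 18: prefix='11' -> emit 'd', reset
Bit 19: prefix='1' (no match yet)
Bit 20: prefix='11' -> emit 'd', reset
Bit 21: prefix='1' (no match yet)
Bit 22: prefix='10' (no match yet)
Bit 23: prefix='100' -> emit 'e', reset

Answer: edeppdldde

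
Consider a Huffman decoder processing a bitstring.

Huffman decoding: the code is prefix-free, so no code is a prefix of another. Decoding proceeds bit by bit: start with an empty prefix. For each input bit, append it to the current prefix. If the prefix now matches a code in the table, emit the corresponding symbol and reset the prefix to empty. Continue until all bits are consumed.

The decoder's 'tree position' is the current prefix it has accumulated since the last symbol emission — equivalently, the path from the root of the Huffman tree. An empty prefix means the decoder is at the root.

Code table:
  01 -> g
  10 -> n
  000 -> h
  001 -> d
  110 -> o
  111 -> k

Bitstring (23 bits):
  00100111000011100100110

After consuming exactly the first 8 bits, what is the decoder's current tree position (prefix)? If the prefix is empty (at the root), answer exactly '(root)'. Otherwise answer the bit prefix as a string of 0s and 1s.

Answer: 11

Derivation:
Bit 0: prefix='0' (no match yet)
Bit 1: prefix='00' (no match yet)
Bit 2: prefix='001' -> emit 'd', reset
Bit 3: prefix='0' (no match yet)
Bit 4: prefix='00' (no match yet)
Bit 5: prefix='001' -> emit 'd', reset
Bit 6: prefix='1' (no match yet)
Bit 7: prefix='11' (no match yet)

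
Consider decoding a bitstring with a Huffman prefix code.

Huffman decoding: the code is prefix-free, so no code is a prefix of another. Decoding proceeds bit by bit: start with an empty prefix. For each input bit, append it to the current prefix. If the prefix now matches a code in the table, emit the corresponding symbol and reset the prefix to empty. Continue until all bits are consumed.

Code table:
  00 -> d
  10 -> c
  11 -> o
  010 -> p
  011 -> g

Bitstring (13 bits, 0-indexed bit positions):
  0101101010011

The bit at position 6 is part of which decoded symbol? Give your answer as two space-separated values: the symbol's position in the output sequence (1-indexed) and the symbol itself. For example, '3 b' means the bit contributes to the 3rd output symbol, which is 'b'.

Bit 0: prefix='0' (no match yet)
Bit 1: prefix='01' (no match yet)
Bit 2: prefix='010' -> emit 'p', reset
Bit 3: prefix='1' (no match yet)
Bit 4: prefix='11' -> emit 'o', reset
Bit 5: prefix='0' (no match yet)
Bit 6: prefix='01' (no match yet)
Bit 7: prefix='010' -> emit 'p', reset
Bit 8: prefix='1' (no match yet)
Bit 9: prefix='10' -> emit 'c', reset
Bit 10: prefix='0' (no match yet)

Answer: 3 p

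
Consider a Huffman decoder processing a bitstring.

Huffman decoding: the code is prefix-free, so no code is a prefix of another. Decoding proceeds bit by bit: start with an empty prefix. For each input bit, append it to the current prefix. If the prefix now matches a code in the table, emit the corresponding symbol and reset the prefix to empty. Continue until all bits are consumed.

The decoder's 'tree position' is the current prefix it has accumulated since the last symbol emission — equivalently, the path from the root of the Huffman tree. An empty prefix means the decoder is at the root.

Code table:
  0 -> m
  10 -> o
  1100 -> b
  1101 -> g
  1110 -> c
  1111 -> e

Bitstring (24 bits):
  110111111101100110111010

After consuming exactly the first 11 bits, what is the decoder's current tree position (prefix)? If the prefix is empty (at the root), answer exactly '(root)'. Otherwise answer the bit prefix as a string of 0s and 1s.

Bit 0: prefix='1' (no match yet)
Bit 1: prefix='11' (no match yet)
Bit 2: prefix='110' (no match yet)
Bit 3: prefix='1101' -> emit 'g', reset
Bit 4: prefix='1' (no match yet)
Bit 5: prefix='11' (no match yet)
Bit 6: prefix='111' (no match yet)
Bit 7: prefix='1111' -> emit 'e', reset
Bit 8: prefix='1' (no match yet)
Bit 9: prefix='11' (no match yet)
Bit 10: prefix='110' (no match yet)

Answer: 110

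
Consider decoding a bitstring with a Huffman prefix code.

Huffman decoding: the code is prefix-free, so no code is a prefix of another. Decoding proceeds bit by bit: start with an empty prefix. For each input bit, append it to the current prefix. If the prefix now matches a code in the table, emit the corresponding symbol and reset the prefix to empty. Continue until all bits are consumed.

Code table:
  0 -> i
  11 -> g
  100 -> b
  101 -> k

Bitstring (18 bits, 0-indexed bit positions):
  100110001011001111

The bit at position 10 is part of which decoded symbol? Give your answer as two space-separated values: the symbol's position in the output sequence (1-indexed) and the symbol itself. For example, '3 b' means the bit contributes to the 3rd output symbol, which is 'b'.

Answer: 6 k

Derivation:
Bit 0: prefix='1' (no match yet)
Bit 1: prefix='10' (no match yet)
Bit 2: prefix='100' -> emit 'b', reset
Bit 3: prefix='1' (no match yet)
Bit 4: prefix='11' -> emit 'g', reset
Bit 5: prefix='0' -> emit 'i', reset
Bit 6: prefix='0' -> emit 'i', reset
Bit 7: prefix='0' -> emit 'i', reset
Bit 8: prefix='1' (no match yet)
Bit 9: prefix='10' (no match yet)
Bit 10: prefix='101' -> emit 'k', reset
Bit 11: prefix='1' (no match yet)
Bit 12: prefix='10' (no match yet)
Bit 13: prefix='100' -> emit 'b', reset
Bit 14: prefix='1' (no match yet)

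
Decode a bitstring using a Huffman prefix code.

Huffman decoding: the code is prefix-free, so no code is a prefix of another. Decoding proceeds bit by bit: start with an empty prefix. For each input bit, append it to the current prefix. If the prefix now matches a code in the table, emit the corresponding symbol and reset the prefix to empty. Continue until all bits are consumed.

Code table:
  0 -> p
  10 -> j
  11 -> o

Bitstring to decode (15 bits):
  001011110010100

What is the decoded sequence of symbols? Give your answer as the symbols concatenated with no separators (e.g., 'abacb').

Bit 0: prefix='0' -> emit 'p', reset
Bit 1: prefix='0' -> emit 'p', reset
Bit 2: prefix='1' (no match yet)
Bit 3: prefix='10' -> emit 'j', reset
Bit 4: prefix='1' (no match yet)
Bit 5: prefix='11' -> emit 'o', reset
Bit 6: prefix='1' (no match yet)
Bit 7: prefix='11' -> emit 'o', reset
Bit 8: prefix='0' -> emit 'p', reset
Bit 9: prefix='0' -> emit 'p', reset
Bit 10: prefix='1' (no match yet)
Bit 11: prefix='10' -> emit 'j', reset
Bit 12: prefix='1' (no match yet)
Bit 13: prefix='10' -> emit 'j', reset
Bit 14: prefix='0' -> emit 'p', reset

Answer: ppjooppjjp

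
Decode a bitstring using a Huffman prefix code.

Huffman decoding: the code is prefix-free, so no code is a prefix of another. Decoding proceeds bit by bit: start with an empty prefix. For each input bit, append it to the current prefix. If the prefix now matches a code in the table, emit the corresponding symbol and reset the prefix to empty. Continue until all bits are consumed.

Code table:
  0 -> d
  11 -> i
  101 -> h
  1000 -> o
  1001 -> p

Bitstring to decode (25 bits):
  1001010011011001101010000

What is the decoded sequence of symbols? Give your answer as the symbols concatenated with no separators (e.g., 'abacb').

Bit 0: prefix='1' (no match yet)
Bit 1: prefix='10' (no match yet)
Bit 2: prefix='100' (no match yet)
Bit 3: prefix='1001' -> emit 'p', reset
Bit 4: prefix='0' -> emit 'd', reset
Bit 5: prefix='1' (no match yet)
Bit 6: prefix='10' (no match yet)
Bit 7: prefix='100' (no match yet)
Bit 8: prefix='1001' -> emit 'p', reset
Bit 9: prefix='1' (no match yet)
Bit 10: prefix='10' (no match yet)
Bit 11: prefix='101' -> emit 'h', reset
Bit 12: prefix='1' (no match yet)
Bit 13: prefix='10' (no match yet)
Bit 14: prefix='100' (no match yet)
Bit 15: prefix='1001' -> emit 'p', reset
Bit 16: prefix='1' (no match yet)
Bit 17: prefix='10' (no match yet)
Bit 18: prefix='101' -> emit 'h', reset
Bit 19: prefix='0' -> emit 'd', reset
Bit 20: prefix='1' (no match yet)
Bit 21: prefix='10' (no match yet)
Bit 22: prefix='100' (no match yet)
Bit 23: prefix='1000' -> emit 'o', reset
Bit 24: prefix='0' -> emit 'd', reset

Answer: pdphphdod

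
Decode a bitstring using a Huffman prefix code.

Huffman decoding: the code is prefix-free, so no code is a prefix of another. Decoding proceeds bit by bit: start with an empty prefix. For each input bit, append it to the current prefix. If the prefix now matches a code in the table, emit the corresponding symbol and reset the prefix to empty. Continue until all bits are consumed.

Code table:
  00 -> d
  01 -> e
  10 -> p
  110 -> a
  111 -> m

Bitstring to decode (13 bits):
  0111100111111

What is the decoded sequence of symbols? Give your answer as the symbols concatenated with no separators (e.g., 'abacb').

Bit 0: prefix='0' (no match yet)
Bit 1: prefix='01' -> emit 'e', reset
Bit 2: prefix='1' (no match yet)
Bit 3: prefix='11' (no match yet)
Bit 4: prefix='111' -> emit 'm', reset
Bit 5: prefix='0' (no match yet)
Bit 6: prefix='00' -> emit 'd', reset
Bit 7: prefix='1' (no match yet)
Bit 8: prefix='11' (no match yet)
Bit 9: prefix='111' -> emit 'm', reset
Bit 10: prefix='1' (no match yet)
Bit 11: prefix='11' (no match yet)
Bit 12: prefix='111' -> emit 'm', reset

Answer: emdmm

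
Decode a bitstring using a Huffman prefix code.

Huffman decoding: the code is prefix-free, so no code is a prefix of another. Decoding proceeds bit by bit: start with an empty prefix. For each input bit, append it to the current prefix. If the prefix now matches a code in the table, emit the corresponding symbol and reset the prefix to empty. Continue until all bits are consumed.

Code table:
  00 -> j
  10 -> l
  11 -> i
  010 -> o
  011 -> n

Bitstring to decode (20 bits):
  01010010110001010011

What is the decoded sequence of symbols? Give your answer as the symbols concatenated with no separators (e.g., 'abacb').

Answer: oloijoln

Derivation:
Bit 0: prefix='0' (no match yet)
Bit 1: prefix='01' (no match yet)
Bit 2: prefix='010' -> emit 'o', reset
Bit 3: prefix='1' (no match yet)
Bit 4: prefix='10' -> emit 'l', reset
Bit 5: prefix='0' (no match yet)
Bit 6: prefix='01' (no match yet)
Bit 7: prefix='010' -> emit 'o', reset
Bit 8: prefix='1' (no match yet)
Bit 9: prefix='11' -> emit 'i', reset
Bit 10: prefix='0' (no match yet)
Bit 11: prefix='00' -> emit 'j', reset
Bit 12: prefix='0' (no match yet)
Bit 13: prefix='01' (no match yet)
Bit 14: prefix='010' -> emit 'o', reset
Bit 15: prefix='1' (no match yet)
Bit 16: prefix='10' -> emit 'l', reset
Bit 17: prefix='0' (no match yet)
Bit 18: prefix='01' (no match yet)
Bit 19: prefix='011' -> emit 'n', reset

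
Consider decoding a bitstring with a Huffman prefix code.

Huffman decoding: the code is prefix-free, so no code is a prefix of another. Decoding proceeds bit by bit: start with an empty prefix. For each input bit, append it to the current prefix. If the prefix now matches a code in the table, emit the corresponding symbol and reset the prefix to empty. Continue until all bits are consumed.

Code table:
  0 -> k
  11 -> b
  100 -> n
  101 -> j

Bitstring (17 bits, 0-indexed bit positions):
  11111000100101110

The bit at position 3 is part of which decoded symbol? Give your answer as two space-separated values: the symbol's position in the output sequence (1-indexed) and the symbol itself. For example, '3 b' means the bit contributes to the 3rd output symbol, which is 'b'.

Bit 0: prefix='1' (no match yet)
Bit 1: prefix='11' -> emit 'b', reset
Bit 2: prefix='1' (no match yet)
Bit 3: prefix='11' -> emit 'b', reset
Bit 4: prefix='1' (no match yet)
Bit 5: prefix='10' (no match yet)
Bit 6: prefix='100' -> emit 'n', reset
Bit 7: prefix='0' -> emit 'k', reset

Answer: 2 b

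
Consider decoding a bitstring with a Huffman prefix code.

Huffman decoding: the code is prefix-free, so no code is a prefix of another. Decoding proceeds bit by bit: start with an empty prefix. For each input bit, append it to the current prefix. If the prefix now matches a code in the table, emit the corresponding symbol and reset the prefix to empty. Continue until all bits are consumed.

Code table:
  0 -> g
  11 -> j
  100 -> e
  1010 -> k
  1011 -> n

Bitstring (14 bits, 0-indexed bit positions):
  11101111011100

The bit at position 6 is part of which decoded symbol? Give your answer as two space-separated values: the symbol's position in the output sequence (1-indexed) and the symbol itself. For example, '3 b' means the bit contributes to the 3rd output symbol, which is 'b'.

Answer: 3 j

Derivation:
Bit 0: prefix='1' (no match yet)
Bit 1: prefix='11' -> emit 'j', reset
Bit 2: prefix='1' (no match yet)
Bit 3: prefix='10' (no match yet)
Bit 4: prefix='101' (no match yet)
Bit 5: prefix='1011' -> emit 'n', reset
Bit 6: prefix='1' (no match yet)
Bit 7: prefix='11' -> emit 'j', reset
Bit 8: prefix='0' -> emit 'g', reset
Bit 9: prefix='1' (no match yet)
Bit 10: prefix='11' -> emit 'j', reset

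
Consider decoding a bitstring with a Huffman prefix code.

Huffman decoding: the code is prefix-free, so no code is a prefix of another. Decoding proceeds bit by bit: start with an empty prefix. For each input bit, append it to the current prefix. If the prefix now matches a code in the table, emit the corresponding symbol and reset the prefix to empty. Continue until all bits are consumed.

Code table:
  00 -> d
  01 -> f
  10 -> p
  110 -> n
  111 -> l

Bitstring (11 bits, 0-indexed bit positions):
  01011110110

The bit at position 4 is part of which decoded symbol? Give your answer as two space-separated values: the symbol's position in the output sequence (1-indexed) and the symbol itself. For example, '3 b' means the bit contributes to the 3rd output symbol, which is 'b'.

Answer: 3 l

Derivation:
Bit 0: prefix='0' (no match yet)
Bit 1: prefix='01' -> emit 'f', reset
Bit 2: prefix='0' (no match yet)
Bit 3: prefix='01' -> emit 'f', reset
Bit 4: prefix='1' (no match yet)
Bit 5: prefix='11' (no match yet)
Bit 6: prefix='111' -> emit 'l', reset
Bit 7: prefix='0' (no match yet)
Bit 8: prefix='01' -> emit 'f', reset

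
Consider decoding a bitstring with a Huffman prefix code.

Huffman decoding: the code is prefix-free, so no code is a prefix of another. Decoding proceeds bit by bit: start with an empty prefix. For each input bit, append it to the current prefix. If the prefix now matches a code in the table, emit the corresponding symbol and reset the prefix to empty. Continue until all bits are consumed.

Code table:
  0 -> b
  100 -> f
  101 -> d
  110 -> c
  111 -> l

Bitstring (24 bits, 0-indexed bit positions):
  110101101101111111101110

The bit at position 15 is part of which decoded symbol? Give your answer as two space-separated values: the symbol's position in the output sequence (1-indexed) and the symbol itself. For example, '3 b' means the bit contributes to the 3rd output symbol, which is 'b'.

Bit 0: prefix='1' (no match yet)
Bit 1: prefix='11' (no match yet)
Bit 2: prefix='110' -> emit 'c', reset
Bit 3: prefix='1' (no match yet)
Bit 4: prefix='10' (no match yet)
Bit 5: prefix='101' -> emit 'd', reset
Bit 6: prefix='1' (no match yet)
Bit 7: prefix='10' (no match yet)
Bit 8: prefix='101' -> emit 'd', reset
Bit 9: prefix='1' (no match yet)
Bit 10: prefix='10' (no match yet)
Bit 11: prefix='101' -> emit 'd', reset
Bit 12: prefix='1' (no match yet)
Bit 13: prefix='11' (no match yet)
Bit 14: prefix='111' -> emit 'l', reset
Bit 15: prefix='1' (no match yet)
Bit 16: prefix='11' (no match yet)
Bit 17: prefix='111' -> emit 'l', reset
Bit 18: prefix='1' (no match yet)
Bit 19: prefix='10' (no match yet)

Answer: 6 l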